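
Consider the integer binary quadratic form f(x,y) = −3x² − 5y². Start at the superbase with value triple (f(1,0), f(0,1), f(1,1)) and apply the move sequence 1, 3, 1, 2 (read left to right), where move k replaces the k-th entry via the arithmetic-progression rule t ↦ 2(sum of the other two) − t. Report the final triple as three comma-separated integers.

start (-3,-5,-8) = (f(1,0),f(0,1),f(1,1))
replace slot 1: 2·((-5)+(-8)) − (-3) = -23 → (-23,-5,-8)
replace slot 3: 2·((-23)+(-5)) − (-8) = -48 → (-23,-5,-48)
replace slot 1: 2·((-5)+(-48)) − (-23) = -83 → (-83,-5,-48)
replace slot 2: 2·((-83)+(-48)) − (-5) = -257 → (-83,-257,-48)

-83,-257,-48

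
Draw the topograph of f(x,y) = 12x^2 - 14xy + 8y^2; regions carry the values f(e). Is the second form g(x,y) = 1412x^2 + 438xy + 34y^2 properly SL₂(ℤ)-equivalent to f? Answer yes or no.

D₁ = -188, D₂ = -188
f: translate: b→10 (≡-14 mod 24), so (12,-14,8)→(12,10,6)
f: flip: (12,10,6)→(6,-10,12)
f: translate: b→2 (≡-10 mod 12), so (6,-10,12)→(6,2,8)
f: reduced (well bottom): (6,2,8) with a≤c, −a<b≤a
g: flip: (1412,438,34)→(34,-438,1412)
g: translate: b→-30 (≡-438 mod 68), so (34,-438,1412)→(34,-30,8)
g: flip: (34,-30,8)→(8,30,34)
g: translate: b→-2 (≡30 mod 16), so (8,30,34)→(8,-2,6)
g: flip: (8,-2,6)→(6,2,8)
g: reduced (well bottom): (6,2,8) with a≤c, −a<b≤a
reduced forms (6, 2, 8) vs (6, 2, 8) ⇒ equivalent

yes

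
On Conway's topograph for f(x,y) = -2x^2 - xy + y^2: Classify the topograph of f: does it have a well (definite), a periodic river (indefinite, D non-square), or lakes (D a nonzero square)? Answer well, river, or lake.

D = b²−4ac = (-1)² − 4·(-2)·1 = 9
D = 3² is a perfect square ⇒ form factors over ℤ ⇒ lakes

lake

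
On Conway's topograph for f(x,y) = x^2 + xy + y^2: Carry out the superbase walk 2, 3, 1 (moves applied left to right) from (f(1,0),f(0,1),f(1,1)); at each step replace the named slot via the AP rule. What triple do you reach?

start (1,1,3) = (f(1,0),f(0,1),f(1,1))
replace slot 2: 2·(1+3) − 1 = 7 → (1,7,3)
replace slot 3: 2·(1+7) − 3 = 13 → (1,7,13)
replace slot 1: 2·(7+13) − 1 = 39 → (39,7,13)

39,7,13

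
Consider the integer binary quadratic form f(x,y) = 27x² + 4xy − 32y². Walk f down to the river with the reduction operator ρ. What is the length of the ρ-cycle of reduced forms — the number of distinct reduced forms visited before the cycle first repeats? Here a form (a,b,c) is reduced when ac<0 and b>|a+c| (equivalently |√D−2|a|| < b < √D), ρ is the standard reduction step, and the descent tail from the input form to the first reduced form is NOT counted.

D = 3472, ⌊√D⌋ = 58
descent: ρ → (-32,-4,27)
descent: ρ → (27,58,-1)  [lands on river]
river: ρ → (-1,58,27)
river: ρ → (27,50,-9)
river: ρ → (-9,58,3)
river: ρ → (3,56,-28)
river: ρ → (-28,56,3)
river: ρ → (3,58,-9)
river: ρ → (-9,50,27)
ρ-cycle length = 8 (tail of 2 descent steps not counted)

8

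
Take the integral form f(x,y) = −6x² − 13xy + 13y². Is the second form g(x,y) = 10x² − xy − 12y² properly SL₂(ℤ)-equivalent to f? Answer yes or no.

D₁ = 481, D₂ = 481
river cycle of f (length 26): (13, 13, -6), (-6, 11, 15), (15, 19, -2), (-2, 21, 5), (5, 19, -6), (-6, 17, 8), (8, 15, -8), (-8, 17, 6), (6, 19, -5), (-5, 21, 2), … (16 more)
river cycle of g (length 30): (10, 19, -3), (-3, 17, 16), (16, 15, -4), (-4, 17, 12), (12, 7, -9), (-9, 11, 10), (10, 9, -10), (-10, 11, 9), (9, 7, -12), (-12, 17, 4), … (20 more)
cycles differ ⇒ inequivalent

no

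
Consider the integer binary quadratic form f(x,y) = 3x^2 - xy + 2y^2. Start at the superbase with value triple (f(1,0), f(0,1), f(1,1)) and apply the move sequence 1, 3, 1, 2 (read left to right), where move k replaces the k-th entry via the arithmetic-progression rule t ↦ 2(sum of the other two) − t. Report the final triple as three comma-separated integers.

start (3,2,4) = (f(1,0),f(0,1),f(1,1))
replace slot 1: 2·(2+4) − 3 = 9 → (9,2,4)
replace slot 3: 2·(9+2) − 4 = 18 → (9,2,18)
replace slot 1: 2·(2+18) − 9 = 31 → (31,2,18)
replace slot 2: 2·(31+18) − 2 = 96 → (31,96,18)

31,96,18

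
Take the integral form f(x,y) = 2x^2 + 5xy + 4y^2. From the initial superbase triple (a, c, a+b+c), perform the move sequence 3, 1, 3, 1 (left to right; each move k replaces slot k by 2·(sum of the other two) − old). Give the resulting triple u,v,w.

start (2,4,11) = (f(1,0),f(0,1),f(1,1))
replace slot 3: 2·(2+4) − 11 = 1 → (2,4,1)
replace slot 1: 2·(4+1) − 2 = 8 → (8,4,1)
replace slot 3: 2·(8+4) − 1 = 23 → (8,4,23)
replace slot 1: 2·(4+23) − 8 = 46 → (46,4,23)

46,4,23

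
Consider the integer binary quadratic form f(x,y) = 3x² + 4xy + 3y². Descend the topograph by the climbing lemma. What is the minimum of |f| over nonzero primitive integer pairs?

translate: b→-2 (≡4 mod 6), so (3,4,3)→(3,-2,2)
flip: (3,-2,2)→(2,2,3)
reduced (well bottom): (2,2,3) with a≤c, −a<b≤a
well minimum = a = 2

2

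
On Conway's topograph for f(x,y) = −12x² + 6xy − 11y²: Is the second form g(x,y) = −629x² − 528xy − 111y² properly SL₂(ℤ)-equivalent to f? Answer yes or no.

D₁ = -492, D₂ = -492
f is negative-definite; reduce −f:
−f: flip: (12,-6,11)→(11,6,12)
−f: reduced (well bottom): (11,6,12) with a≤c, −a<b≤a
flip sign back: reduced form of f is (-11,-6,-12)
g is negative-definite; reduce −g:
−g: flip: (629,528,111)→(111,-528,629)
−g: translate: b→-84 (≡-528 mod 222), so (111,-528,629)→(111,-84,17)
−g: flip: (111,-84,17)→(17,84,111)
−g: translate: b→16 (≡84 mod 34), so (17,84,111)→(17,16,11)
−g: flip: (17,16,11)→(11,-16,17)
−g: translate: b→6 (≡-16 mod 22), so (11,-16,17)→(11,6,12)
−g: reduced (well bottom): (11,6,12) with a≤c, −a<b≤a
flip sign back: reduced form of g is (-11,-6,-12)
reduced forms (-11, -6, -12) vs (-11, -6, -12) ⇒ equivalent

yes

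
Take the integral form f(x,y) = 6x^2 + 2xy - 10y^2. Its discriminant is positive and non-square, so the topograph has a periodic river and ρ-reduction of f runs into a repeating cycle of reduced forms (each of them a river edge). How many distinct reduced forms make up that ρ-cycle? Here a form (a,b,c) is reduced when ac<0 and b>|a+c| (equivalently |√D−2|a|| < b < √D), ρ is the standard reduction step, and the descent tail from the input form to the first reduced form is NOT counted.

D = 244, ⌊√D⌋ = 15
descent: ρ → (-10,-2,6)
descent: ρ → (6,14,-2)  [lands on river]
river: ρ → (-2,14,6)
river: ρ → (6,10,-6)
river: ρ → (-6,14,2)
river: ρ → (2,14,-6)
river: ρ → (-6,10,6)
ρ-cycle length = 6 (tail of 2 descent steps not counted)

6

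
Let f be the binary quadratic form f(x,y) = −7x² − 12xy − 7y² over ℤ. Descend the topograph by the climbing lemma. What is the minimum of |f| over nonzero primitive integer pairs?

translate: b→-2 (≡12 mod 14), so (7,12,7)→(7,-2,2)
flip: (7,-2,2)→(2,2,7)
reduced (well bottom): (2,2,7) with a≤c, −a<b≤a
well minimum |f| = |-2| = 2 (negative-definite)

2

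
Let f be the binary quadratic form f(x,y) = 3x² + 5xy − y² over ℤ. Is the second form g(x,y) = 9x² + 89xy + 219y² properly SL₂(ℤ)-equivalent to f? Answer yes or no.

D₁ = 37, D₂ = 37
river cycle of f (length 6): (-1, 5, 3), (3, 1, -3), (-3, 5, 1), (1, 5, -3), (-3, 1, 3), (3, 5, -1)
river cycle of g (length 6): (-1, 5, 3), (3, 1, -3), (-3, 5, 1), (1, 5, -3), (-3, 1, 3), (3, 5, -1)
cycles coincide ⇒ equivalent

yes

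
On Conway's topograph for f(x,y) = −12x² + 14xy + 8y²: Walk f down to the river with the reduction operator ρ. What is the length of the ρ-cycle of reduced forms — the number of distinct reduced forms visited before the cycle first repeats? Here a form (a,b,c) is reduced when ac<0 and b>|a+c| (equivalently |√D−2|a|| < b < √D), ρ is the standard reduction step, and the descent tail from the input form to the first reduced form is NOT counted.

D = 580, ⌊√D⌋ = 24
river: ρ → (8,18,-8)
river: ρ → (-8,14,12)
river: ρ → (12,10,-10)
river: ρ → (-10,10,12)
river: ρ → (12,14,-8)
river: ρ → (-8,18,8)
river: ρ → (8,14,-12)
river: ρ → (-12,10,10)
river: ρ → (10,10,-12)
river: ρ → (-12,14,8)
ρ-cycle length = 10 (tail of 0 descent steps not counted)

10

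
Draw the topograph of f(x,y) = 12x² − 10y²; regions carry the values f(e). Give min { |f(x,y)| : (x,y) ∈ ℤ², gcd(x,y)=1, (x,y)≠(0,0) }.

descent: ρ → (-10,20,2)  [lands on river]
river: ρ → (2,20,-10)
closes: descent 1, river 2
min |a| on river = 2

2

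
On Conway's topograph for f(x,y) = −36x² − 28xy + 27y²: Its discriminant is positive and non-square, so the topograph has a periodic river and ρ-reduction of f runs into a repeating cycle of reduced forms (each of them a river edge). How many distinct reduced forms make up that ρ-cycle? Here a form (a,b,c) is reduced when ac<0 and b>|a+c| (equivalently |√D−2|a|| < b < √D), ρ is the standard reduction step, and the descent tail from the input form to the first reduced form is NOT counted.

D = 4672, ⌊√D⌋ = 68
descent: ρ → (27,28,-36)  [lands on river]
river: ρ → (-36,44,19)
river: ρ → (19,32,-48)
river: ρ → (-48,64,3)
river: ρ → (3,68,-4)
river: ρ → (-4,68,3)
river: ρ → (3,64,-48)
river: ρ → (-48,32,19)
river: ρ → (19,44,-36)
river: ρ → (-36,28,27)
river: ρ → (27,26,-37)
river: ρ → (-37,48,16)
river: ρ → (16,48,-37)
river: ρ → (-37,26,27)
ρ-cycle length = 14 (tail of 1 descent step not counted)

14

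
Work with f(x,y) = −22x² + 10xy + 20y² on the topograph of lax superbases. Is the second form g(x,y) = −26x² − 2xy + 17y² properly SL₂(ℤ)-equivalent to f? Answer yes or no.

D₁ = 1860, D₂ = 1772
discriminants differ ⇒ not SL₂(ℤ)-equivalent

no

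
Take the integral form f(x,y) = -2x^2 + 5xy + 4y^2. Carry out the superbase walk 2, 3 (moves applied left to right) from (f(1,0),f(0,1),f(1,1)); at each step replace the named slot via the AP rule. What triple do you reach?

start (-2,4,7) = (f(1,0),f(0,1),f(1,1))
replace slot 2: 2·((-2)+7) − 4 = 6 → (-2,6,7)
replace slot 3: 2·((-2)+6) − 7 = 1 → (-2,6,1)

-2,6,1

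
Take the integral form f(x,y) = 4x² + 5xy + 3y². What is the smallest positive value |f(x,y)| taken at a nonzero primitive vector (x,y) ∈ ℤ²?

translate: b→-3 (≡5 mod 8), so (4,5,3)→(4,-3,2)
flip: (4,-3,2)→(2,3,4)
translate: b→-1 (≡3 mod 4), so (2,3,4)→(2,-1,3)
reduced (well bottom): (2,-1,3) with a≤c, −a<b≤a
well minimum = a = 2

2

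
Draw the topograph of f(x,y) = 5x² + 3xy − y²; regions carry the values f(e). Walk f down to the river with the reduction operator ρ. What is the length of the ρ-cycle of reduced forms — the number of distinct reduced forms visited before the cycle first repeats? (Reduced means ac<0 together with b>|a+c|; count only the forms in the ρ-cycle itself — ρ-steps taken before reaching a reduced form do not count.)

D = 29, ⌊√D⌋ = 5
descent: ρ → (-1,5,1)  [lands on river]
river: ρ → (1,5,-1)
ρ-cycle length = 2 (tail of 1 descent step not counted)

2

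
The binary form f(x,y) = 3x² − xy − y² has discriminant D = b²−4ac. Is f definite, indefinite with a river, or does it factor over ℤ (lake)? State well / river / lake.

D = b²−4ac = (-1)² − 4·3·(-1) = 13
D > 0 non-square ⇒ indefinite ⇒ periodic river

river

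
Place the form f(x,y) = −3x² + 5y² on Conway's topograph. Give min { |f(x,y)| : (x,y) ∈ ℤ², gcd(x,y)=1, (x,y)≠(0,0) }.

descent: ρ → (5,0,-3)
descent: ρ → (-3,6,2)  [lands on river]
river: ρ → (2,6,-3)
closes: descent 2, river 2
min |a| on river = 2

2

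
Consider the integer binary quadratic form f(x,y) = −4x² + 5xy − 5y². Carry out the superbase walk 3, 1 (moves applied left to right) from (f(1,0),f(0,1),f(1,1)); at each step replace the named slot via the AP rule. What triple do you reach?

start (-4,-5,-4) = (f(1,0),f(0,1),f(1,1))
replace slot 3: 2·((-4)+(-5)) − (-4) = -14 → (-4,-5,-14)
replace slot 1: 2·((-5)+(-14)) − (-4) = -34 → (-34,-5,-14)

-34,-5,-14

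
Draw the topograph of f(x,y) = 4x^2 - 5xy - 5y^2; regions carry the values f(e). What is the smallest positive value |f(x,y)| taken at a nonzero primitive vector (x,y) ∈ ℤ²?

descent: ρ → (-5,5,4)  [lands on river]
river: ρ → (4,3,-6)
river: ρ → (-6,9,1)
river: ρ → (1,9,-6)
river: ρ → (-6,3,4)
river: ρ → (4,5,-5)
closes: descent 1, river 6
min |a| on river = 1

1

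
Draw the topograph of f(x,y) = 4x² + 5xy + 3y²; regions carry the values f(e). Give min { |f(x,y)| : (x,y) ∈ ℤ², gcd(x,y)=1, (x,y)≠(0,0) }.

translate: b→-3 (≡5 mod 8), so (4,5,3)→(4,-3,2)
flip: (4,-3,2)→(2,3,4)
translate: b→-1 (≡3 mod 4), so (2,3,4)→(2,-1,3)
reduced (well bottom): (2,-1,3) with a≤c, −a<b≤a
well minimum = a = 2

2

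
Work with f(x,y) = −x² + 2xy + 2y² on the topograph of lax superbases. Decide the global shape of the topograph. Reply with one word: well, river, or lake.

D = b²−4ac = 2² − 4·(-1)·2 = 12
D > 0 non-square ⇒ indefinite ⇒ periodic river

river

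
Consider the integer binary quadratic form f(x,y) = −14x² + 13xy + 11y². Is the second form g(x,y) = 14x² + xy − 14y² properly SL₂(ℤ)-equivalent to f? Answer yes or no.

D₁ = 785, D₂ = 785
river cycle of f (length 10): (11, 9, -16), (-16, 23, 4), (4, 25, -10), (-10, 15, 14), (14, 13, -11), (-11, 9, 16), (16, 23, -4), (-4, 25, 10), (10, 15, -14), (-14, 13, 11)
river cycle of g (length 6): (-14, 27, 1), (1, 27, -14), (-14, 1, 14), (14, 27, -1), (-1, 27, 14), (14, 1, -14)
cycles differ ⇒ inequivalent

no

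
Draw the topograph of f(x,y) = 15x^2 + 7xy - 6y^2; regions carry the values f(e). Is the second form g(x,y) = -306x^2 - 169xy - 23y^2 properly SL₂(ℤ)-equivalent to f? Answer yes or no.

D₁ = 409, D₂ = 409
river cycle of f (length 54): (-6, 17, 5), (5, 13, -12), (-12, 11, 6), (6, 13, -10), (-10, 7, 9), (9, 11, -8), (-8, 5, 12), (12, 19, -1), (-1, 19, 12), (12, 5, -8), … (44 more)
river cycle of g (length 54): (2, 19, -6), (-6, 17, 5), (5, 13, -12), (-12, 11, 6), (6, 13, -10), (-10, 7, 9), (9, 11, -8), (-8, 5, 12), (12, 19, -1), (-1, 19, 12), … (44 more)
cycles coincide ⇒ equivalent

yes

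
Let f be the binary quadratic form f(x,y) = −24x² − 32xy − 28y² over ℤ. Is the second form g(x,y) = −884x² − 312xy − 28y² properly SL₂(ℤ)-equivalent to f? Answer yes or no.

D₁ = -1664, D₂ = -1664
f is negative-definite; reduce −f:
−f: translate: b→-16 (≡32 mod 48), so (24,32,28)→(24,-16,20)
−f: flip: (24,-16,20)→(20,16,24)
−f: reduced (well bottom): (20,16,24) with a≤c, −a<b≤a
flip sign back: reduced form of f is (-20,-16,-24)
g is negative-definite; reduce −g:
−g: flip: (884,312,28)→(28,-312,884)
−g: translate: b→24 (≡-312 mod 56), so (28,-312,884)→(28,24,20)
−g: flip: (28,24,20)→(20,-24,28)
−g: translate: b→16 (≡-24 mod 40), so (20,-24,28)→(20,16,24)
−g: reduced (well bottom): (20,16,24) with a≤c, −a<b≤a
flip sign back: reduced form of g is (-20,-16,-24)
reduced forms (-20, -16, -24) vs (-20, -16, -24) ⇒ equivalent

yes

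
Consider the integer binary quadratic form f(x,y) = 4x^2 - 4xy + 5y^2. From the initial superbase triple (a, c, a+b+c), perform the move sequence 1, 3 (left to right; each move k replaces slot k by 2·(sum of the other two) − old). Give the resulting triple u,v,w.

start (4,5,5) = (f(1,0),f(0,1),f(1,1))
replace slot 1: 2·(5+5) − 4 = 16 → (16,5,5)
replace slot 3: 2·(16+5) − 5 = 37 → (16,5,37)

16,5,37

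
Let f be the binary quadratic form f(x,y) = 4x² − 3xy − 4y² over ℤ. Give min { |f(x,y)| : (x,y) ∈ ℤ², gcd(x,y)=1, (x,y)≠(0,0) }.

descent: ρ → (-4,3,4)  [lands on river]
river: ρ → (4,5,-3)
river: ρ → (-3,7,2)
river: ρ → (2,5,-6)
river: ρ → (-6,7,1)
river: ρ → (1,7,-6)
river: ρ → (-6,5,2)
river: ρ → (2,7,-3)
river: ρ → (-3,5,4)
river: ρ → (4,3,-4)
river: ρ → (-4,5,3)
river: ρ → (3,7,-2)
river: ρ → (-2,5,6)
river: ρ → (6,7,-1)
river: ρ → (-1,7,6)
river: ρ → (6,5,-2)
river: ρ → (-2,7,3)
river: ρ → (3,5,-4)
closes: descent 1, river 18
min |a| on river = 1

1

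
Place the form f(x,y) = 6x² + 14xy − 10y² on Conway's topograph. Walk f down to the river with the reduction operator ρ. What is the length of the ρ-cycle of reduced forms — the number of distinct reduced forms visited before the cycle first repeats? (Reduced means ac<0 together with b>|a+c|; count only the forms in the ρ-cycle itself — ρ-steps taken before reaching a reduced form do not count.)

D = 436, ⌊√D⌋ = 20
river: ρ → (-10,6,10)
river: ρ → (10,14,-6)
river: ρ → (-6,10,14)
river: ρ → (14,18,-2)
river: ρ → (-2,18,14)
river: ρ → (14,10,-6)
river: ρ → (-6,14,10)
river: ρ → (10,6,-10)
river: ρ → (-10,14,6)
river: ρ → (6,10,-14)
river: ρ → (-14,18,2)
river: ρ → (2,18,-14)
river: ρ → (-14,10,6)
river: ρ → (6,14,-10)
ρ-cycle length = 14 (tail of 0 descent steps not counted)

14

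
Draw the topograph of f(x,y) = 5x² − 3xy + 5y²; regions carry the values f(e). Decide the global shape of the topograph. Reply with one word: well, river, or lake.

D = b²−4ac = (-3)² − 4·5·5 = -91
D < 0 ⇒ definite ⇒ every region one sign ⇒ single well

well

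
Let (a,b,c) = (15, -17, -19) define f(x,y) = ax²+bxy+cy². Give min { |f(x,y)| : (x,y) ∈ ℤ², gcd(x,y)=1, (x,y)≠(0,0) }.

descent: ρ → (-19,17,15)  [lands on river]
river: ρ → (15,13,-21)
river: ρ → (-21,29,7)
river: ρ → (7,27,-25)
river: ρ → (-25,23,9)
river: ρ → (9,31,-13)
river: ρ → (-13,21,19)
river: ρ → (19,17,-15)
river: ρ → (-15,13,21)
river: ρ → (21,29,-7)
river: ρ → (-7,27,25)
river: ρ → (25,23,-9)
river: ρ → (-9,31,13)
river: ρ → (13,21,-19)
closes: descent 1, river 14
min |a| on river = 7

7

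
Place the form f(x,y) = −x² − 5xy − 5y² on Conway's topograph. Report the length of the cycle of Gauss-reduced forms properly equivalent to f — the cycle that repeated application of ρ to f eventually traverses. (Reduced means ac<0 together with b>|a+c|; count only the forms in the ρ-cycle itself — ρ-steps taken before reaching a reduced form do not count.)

D = 5, ⌊√D⌋ = 2
descent: ρ → (-5,5,-1)
descent: ρ → (-1,1,1)  [lands on river]
river: ρ → (1,1,-1)
ρ-cycle length = 2 (tail of 2 descent steps not counted)

2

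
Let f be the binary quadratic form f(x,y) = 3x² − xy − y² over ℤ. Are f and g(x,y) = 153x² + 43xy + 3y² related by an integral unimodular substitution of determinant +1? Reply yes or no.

D₁ = 13, D₂ = 13
river cycle of f (length 2): (-1, 3, 1), (1, 3, -1)
river cycle of g (length 2): (-1, 3, 1), (1, 3, -1)
cycles coincide ⇒ equivalent

yes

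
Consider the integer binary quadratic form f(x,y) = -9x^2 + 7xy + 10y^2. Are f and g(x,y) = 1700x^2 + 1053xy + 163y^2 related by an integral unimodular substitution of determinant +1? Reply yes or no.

D₁ = 409, D₂ = 409
river cycle of f (length 54): (10, 13, -6), (-6, 11, 12), (12, 13, -5), (-5, 17, 6), (6, 19, -2), (-2, 17, 15), (15, 13, -4), (-4, 19, 3), (3, 17, -10), (-10, 3, 10), … (44 more)
river cycle of g (length 54): (8, 11, -9), (-9, 7, 10), (10, 13, -6), (-6, 11, 12), (12, 13, -5), (-5, 17, 6), (6, 19, -2), (-2, 17, 15), (15, 13, -4), (-4, 19, 3), … (44 more)
cycles coincide ⇒ equivalent

yes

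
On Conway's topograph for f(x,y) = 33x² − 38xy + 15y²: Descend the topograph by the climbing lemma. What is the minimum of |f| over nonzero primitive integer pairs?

translate: b→28 (≡-38 mod 66), so (33,-38,15)→(33,28,10)
flip: (33,28,10)→(10,-28,33)
translate: b→-8 (≡-28 mod 20), so (10,-28,33)→(10,-8,15)
reduced (well bottom): (10,-8,15) with a≤c, −a<b≤a
well minimum = a = 10

10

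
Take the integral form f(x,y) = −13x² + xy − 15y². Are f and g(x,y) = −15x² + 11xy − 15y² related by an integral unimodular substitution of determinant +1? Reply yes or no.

D₁ = -779, D₂ = -779
f is negative-definite; reduce −f:
−f: reduced (well bottom): (13,-1,15) with a≤c, −a<b≤a
flip sign back: reduced form of f is (-13,1,-15)
g is negative-definite; reduce −g:
−g: flip: (15,-11,15)→(15,11,15)
−g: reduced (well bottom): (15,11,15) with a≤c, −a<b≤a
flip sign back: reduced form of g is (-15,-11,-15)
reduced forms (-13, 1, -15) vs (-15, -11, -15) ⇒ inequivalent

no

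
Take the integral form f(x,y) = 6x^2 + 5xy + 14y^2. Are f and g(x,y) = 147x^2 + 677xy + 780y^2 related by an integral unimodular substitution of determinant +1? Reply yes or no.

D₁ = -311, D₂ = -311
f: reduced (well bottom): (6,5,14) with a≤c, −a<b≤a
g: translate: b→89 (≡677 mod 294), so (147,677,780)→(147,89,14)
g: flip: (147,89,14)→(14,-89,147)
g: translate: b→-5 (≡-89 mod 28), so (14,-89,147)→(14,-5,6)
g: flip: (14,-5,6)→(6,5,14)
g: reduced (well bottom): (6,5,14) with a≤c, −a<b≤a
reduced forms (6, 5, 14) vs (6, 5, 14) ⇒ equivalent

yes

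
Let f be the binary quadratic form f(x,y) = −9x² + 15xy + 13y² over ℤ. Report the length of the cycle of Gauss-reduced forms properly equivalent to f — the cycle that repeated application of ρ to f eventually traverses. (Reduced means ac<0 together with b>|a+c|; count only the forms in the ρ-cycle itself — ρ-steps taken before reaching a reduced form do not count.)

D = 693, ⌊√D⌋ = 26
river: ρ → (13,11,-11)
river: ρ → (-11,11,13)
river: ρ → (13,15,-9)
river: ρ → (-9,21,7)
river: ρ → (7,21,-9)
river: ρ → (-9,15,13)
ρ-cycle length = 6 (tail of 0 descent steps not counted)

6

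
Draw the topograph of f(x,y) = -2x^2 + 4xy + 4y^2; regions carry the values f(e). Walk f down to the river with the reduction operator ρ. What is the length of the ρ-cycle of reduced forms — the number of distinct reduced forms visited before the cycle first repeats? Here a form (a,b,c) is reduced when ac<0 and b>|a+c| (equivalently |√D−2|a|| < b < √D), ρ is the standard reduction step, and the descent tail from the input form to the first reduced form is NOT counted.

D = 48, ⌊√D⌋ = 6
river: ρ → (4,4,-2)
river: ρ → (-2,4,4)
ρ-cycle length = 2 (tail of 0 descent steps not counted)

2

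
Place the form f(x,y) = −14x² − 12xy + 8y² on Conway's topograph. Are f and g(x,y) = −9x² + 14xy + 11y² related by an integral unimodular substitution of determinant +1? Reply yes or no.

D₁ = 592, D₂ = 592
river cycle of f (length 6): (8, 12, -14), (-14, 16, 6), (6, 20, -8), (-8, 12, 14), (14, 16, -6), (-6, 20, 8)
river cycle of g (length 6): (11, 8, -12), (-12, 16, 7), (7, 12, -16), (-16, 20, 3), (3, 22, -9), (-9, 14, 11)
cycles differ ⇒ inequivalent

no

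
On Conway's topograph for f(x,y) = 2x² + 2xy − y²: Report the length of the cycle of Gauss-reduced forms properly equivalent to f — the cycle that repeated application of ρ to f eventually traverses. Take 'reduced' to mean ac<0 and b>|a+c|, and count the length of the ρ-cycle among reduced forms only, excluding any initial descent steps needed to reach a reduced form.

D = 12, ⌊√D⌋ = 3
river: ρ → (-1,2,2)
river: ρ → (2,2,-1)
ρ-cycle length = 2 (tail of 0 descent steps not counted)

2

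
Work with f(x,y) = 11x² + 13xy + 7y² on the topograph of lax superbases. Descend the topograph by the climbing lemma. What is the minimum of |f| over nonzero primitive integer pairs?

translate: b→-9 (≡13 mod 22), so (11,13,7)→(11,-9,5)
flip: (11,-9,5)→(5,9,11)
translate: b→-1 (≡9 mod 10), so (5,9,11)→(5,-1,7)
reduced (well bottom): (5,-1,7) with a≤c, −a<b≤a
well minimum = a = 5

5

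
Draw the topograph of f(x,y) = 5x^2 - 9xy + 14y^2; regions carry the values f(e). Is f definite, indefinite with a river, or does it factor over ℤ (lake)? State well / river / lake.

D = b²−4ac = (-9)² − 4·5·14 = -199
D < 0 ⇒ definite ⇒ every region one sign ⇒ single well

well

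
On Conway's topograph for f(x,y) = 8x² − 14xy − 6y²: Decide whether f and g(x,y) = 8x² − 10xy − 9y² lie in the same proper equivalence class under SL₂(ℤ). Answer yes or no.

D₁ = 388, D₂ = 388
river cycle of f (length 18): (-6, 14, 8), (8, 18, -2), (-2, 18, 8), (8, 14, -6), (-6, 10, 12), (12, 14, -4), (-4, 18, 4), (4, 14, -12), (-12, 10, 6), (6, 14, -8), … (8 more)
river cycle of g (length 22): (-9, 10, 8), (8, 6, -11), (-11, 16, 3), (3, 14, -16), (-16, 18, 1), (1, 18, -16), (-16, 14, 3), (3, 16, -11), (-11, 6, 8), (8, 10, -9), … (12 more)
cycles differ ⇒ inequivalent

no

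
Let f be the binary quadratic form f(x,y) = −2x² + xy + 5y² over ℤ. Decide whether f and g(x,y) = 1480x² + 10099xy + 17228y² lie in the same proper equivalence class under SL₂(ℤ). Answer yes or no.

D₁ = 41, D₂ = 41
river cycle of f (length 10): (-2, 5, 2), (2, 3, -4), (-4, 5, 1), (1, 5, -4), (-4, 3, 2), (2, 5, -2), (-2, 3, 4), (4, 5, -1), (-1, 5, 4), (4, 3, -2)
river cycle of g (length 10): (-2, 5, 2), (2, 3, -4), (-4, 5, 1), (1, 5, -4), (-4, 3, 2), (2, 5, -2), (-2, 3, 4), (4, 5, -1), (-1, 5, 4), (4, 3, -2)
cycles coincide ⇒ equivalent

yes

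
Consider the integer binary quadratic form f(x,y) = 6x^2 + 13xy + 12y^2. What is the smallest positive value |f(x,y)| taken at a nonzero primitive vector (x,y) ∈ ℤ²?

translate: b→1 (≡13 mod 12), so (6,13,12)→(6,1,5)
flip: (6,1,5)→(5,-1,6)
reduced (well bottom): (5,-1,6) with a≤c, −a<b≤a
well minimum = a = 5

5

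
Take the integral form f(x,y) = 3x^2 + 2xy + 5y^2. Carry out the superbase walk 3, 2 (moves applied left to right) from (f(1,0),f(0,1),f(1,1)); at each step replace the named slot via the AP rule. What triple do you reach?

start (3,5,10) = (f(1,0),f(0,1),f(1,1))
replace slot 3: 2·(3+5) − 10 = 6 → (3,5,6)
replace slot 2: 2·(3+6) − 5 = 13 → (3,13,6)

3,13,6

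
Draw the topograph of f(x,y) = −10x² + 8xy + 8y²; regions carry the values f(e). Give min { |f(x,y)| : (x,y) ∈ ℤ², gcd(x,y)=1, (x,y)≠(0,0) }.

river: ρ → (8,8,-10)
river: ρ → (-10,12,6)
river: ρ → (6,12,-10)
river: ρ → (-10,8,8)
closes: descent 0, river 4
min |a| on river = 6

6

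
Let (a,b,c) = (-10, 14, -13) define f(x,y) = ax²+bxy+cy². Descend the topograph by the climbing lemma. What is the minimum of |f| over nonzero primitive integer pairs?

translate: b→6 (≡-14 mod 20), so (10,-14,13)→(10,6,9)
flip: (10,6,9)→(9,-6,10)
reduced (well bottom): (9,-6,10) with a≤c, −a<b≤a
well minimum |f| = |-9| = 9 (negative-definite)

9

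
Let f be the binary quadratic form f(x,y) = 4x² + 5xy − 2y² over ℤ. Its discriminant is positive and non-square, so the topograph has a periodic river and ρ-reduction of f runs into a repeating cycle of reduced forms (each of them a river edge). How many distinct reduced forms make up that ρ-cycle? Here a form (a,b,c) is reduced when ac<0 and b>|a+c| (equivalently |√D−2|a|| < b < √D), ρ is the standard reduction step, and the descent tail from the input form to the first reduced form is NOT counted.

D = 57, ⌊√D⌋ = 7
river: ρ → (-2,7,1)
river: ρ → (1,7,-2)
river: ρ → (-2,5,4)
river: ρ → (4,3,-3)
river: ρ → (-3,3,4)
river: ρ → (4,5,-2)
ρ-cycle length = 6 (tail of 0 descent steps not counted)

6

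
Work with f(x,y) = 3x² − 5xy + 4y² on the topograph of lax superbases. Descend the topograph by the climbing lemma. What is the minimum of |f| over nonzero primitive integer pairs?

translate: b→1 (≡-5 mod 6), so (3,-5,4)→(3,1,2)
flip: (3,1,2)→(2,-1,3)
reduced (well bottom): (2,-1,3) with a≤c, −a<b≤a
well minimum = a = 2

2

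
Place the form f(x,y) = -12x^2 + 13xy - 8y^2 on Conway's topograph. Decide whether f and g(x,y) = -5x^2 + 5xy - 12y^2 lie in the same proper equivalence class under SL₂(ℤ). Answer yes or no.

D₁ = -215, D₂ = -215
f is negative-definite; reduce −f:
−f: translate: b→11 (≡-13 mod 24), so (12,-13,8)→(12,11,7)
−f: flip: (12,11,7)→(7,-11,12)
−f: translate: b→3 (≡-11 mod 14), so (7,-11,12)→(7,3,8)
−f: reduced (well bottom): (7,3,8) with a≤c, −a<b≤a
flip sign back: reduced form of f is (-7,-3,-8)
g is negative-definite; reduce −g:
−g: translate: b→5 (≡-5 mod 10), so (5,-5,12)→(5,5,12)
−g: reduced (well bottom): (5,5,12) with a≤c, −a<b≤a
flip sign back: reduced form of g is (-5,-5,-12)
reduced forms (-7, -3, -8) vs (-5, -5, -12) ⇒ inequivalent

no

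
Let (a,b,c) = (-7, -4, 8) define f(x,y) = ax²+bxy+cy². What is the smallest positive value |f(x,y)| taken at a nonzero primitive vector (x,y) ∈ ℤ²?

descent: ρ → (8,4,-7)  [lands on river]
river: ρ → (-7,10,5)
river: ρ → (5,10,-7)
river: ρ → (-7,4,8)
river: ρ → (8,12,-3)
river: ρ → (-3,12,8)
closes: descent 1, river 6
min |a| on river = 3

3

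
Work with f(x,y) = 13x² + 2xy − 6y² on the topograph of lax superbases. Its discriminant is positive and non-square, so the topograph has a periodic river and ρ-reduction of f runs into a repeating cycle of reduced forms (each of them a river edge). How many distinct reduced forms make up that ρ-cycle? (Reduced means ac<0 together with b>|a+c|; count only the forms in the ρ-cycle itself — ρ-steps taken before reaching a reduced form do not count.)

D = 316, ⌊√D⌋ = 17
descent: ρ → (-6,10,9)  [lands on river]
river: ρ → (9,8,-7)
river: ρ → (-7,6,10)
river: ρ → (10,14,-3)
river: ρ → (-3,16,5)
river: ρ → (5,14,-6)
ρ-cycle length = 6 (tail of 1 descent step not counted)

6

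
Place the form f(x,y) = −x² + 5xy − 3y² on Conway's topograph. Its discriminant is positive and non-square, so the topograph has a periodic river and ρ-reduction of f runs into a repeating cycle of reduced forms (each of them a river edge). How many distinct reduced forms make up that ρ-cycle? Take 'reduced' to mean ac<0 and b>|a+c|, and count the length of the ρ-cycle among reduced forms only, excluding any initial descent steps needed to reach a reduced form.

D = 13, ⌊√D⌋ = 3
descent: ρ → (-3,1,1)
descent: ρ → (1,3,-1)  [lands on river]
river: ρ → (-1,3,1)
ρ-cycle length = 2 (tail of 2 descent steps not counted)

2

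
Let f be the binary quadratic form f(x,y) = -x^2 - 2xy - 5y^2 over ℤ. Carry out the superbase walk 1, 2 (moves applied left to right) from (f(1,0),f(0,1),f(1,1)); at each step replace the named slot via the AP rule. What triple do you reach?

start (-1,-5,-8) = (f(1,0),f(0,1),f(1,1))
replace slot 1: 2·((-5)+(-8)) − (-1) = -25 → (-25,-5,-8)
replace slot 2: 2·((-25)+(-8)) − (-5) = -61 → (-25,-61,-8)

-25,-61,-8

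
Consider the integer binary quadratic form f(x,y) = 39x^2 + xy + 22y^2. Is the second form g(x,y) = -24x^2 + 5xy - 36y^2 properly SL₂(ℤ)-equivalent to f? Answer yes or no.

D₁ = -3431, D₂ = -3431
f: flip: (39,1,22)→(22,-1,39)
f: reduced (well bottom): (22,-1,39) with a≤c, −a<b≤a
g is negative-definite; reduce −g:
−g: reduced (well bottom): (24,-5,36) with a≤c, −a<b≤a
flip sign back: reduced form of g is (-24,5,-36)
reduced forms (22, -1, 39) vs (-24, 5, -36) ⇒ inequivalent

no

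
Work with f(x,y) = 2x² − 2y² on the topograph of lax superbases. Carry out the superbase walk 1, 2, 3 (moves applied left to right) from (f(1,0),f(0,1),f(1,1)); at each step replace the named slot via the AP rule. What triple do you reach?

start (2,-2,0) = (f(1,0),f(0,1),f(1,1))
replace slot 1: 2·((-2)+0) − 2 = -6 → (-6,-2,0)
replace slot 2: 2·((-6)+0) − (-2) = -10 → (-6,-10,0)
replace slot 3: 2·((-6)+(-10)) − 0 = -32 → (-6,-10,-32)

-6,-10,-32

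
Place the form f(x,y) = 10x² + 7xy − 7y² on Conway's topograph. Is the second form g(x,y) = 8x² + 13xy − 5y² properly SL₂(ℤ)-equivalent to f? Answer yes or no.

D₁ = 329, D₂ = 329
river cycle of f (length 16): (-7, 7, 10), (10, 13, -4), (-4, 11, 13), (13, 15, -2), (-2, 17, 5), (5, 13, -8), (-8, 3, 10), (10, 17, -1), (-1, 17, 10), (10, 3, -8), … (6 more)
river cycle of g (length 16): (-5, 17, 2), (2, 15, -13), (-13, 11, 4), (4, 13, -10), (-10, 7, 7), (7, 7, -10), (-10, 13, 4), (4, 11, -13), (-13, 15, 2), (2, 17, -5), … (6 more)
cycles differ ⇒ inequivalent

no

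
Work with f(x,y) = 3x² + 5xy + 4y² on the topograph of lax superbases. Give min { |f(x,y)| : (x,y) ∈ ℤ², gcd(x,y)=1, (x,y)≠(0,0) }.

translate: b→-1 (≡5 mod 6), so (3,5,4)→(3,-1,2)
flip: (3,-1,2)→(2,1,3)
reduced (well bottom): (2,1,3) with a≤c, −a<b≤a
well minimum = a = 2

2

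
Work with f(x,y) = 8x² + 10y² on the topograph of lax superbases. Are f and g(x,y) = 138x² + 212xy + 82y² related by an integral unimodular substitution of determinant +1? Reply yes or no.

D₁ = -320, D₂ = -320
f: reduced (well bottom): (8,0,10) with a≤c, −a<b≤a
g: translate: b→-64 (≡212 mod 276), so (138,212,82)→(138,-64,8)
g: flip: (138,-64,8)→(8,64,138)
g: translate: b→0 (≡64 mod 16), so (8,64,138)→(8,0,10)
g: reduced (well bottom): (8,0,10) with a≤c, −a<b≤a
reduced forms (8, 0, 10) vs (8, 0, 10) ⇒ equivalent

yes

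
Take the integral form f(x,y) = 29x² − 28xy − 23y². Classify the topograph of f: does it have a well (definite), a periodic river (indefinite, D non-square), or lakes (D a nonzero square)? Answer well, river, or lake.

D = b²−4ac = (-28)² − 4·29·(-23) = 3452
D > 0 non-square ⇒ indefinite ⇒ periodic river

river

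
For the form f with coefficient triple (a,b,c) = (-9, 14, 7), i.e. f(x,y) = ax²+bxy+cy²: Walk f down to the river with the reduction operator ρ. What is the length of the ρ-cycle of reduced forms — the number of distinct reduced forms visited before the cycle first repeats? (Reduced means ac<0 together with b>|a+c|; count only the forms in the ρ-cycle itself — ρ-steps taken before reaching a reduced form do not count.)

D = 448, ⌊√D⌋ = 21
river: ρ → (7,14,-9)
river: ρ → (-9,4,12)
river: ρ → (12,20,-1)
river: ρ → (-1,20,12)
river: ρ → (12,4,-9)
river: ρ → (-9,14,7)
ρ-cycle length = 6 (tail of 0 descent steps not counted)

6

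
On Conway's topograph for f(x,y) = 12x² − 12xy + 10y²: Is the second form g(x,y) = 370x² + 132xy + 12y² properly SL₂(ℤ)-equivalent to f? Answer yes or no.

D₁ = -336, D₂ = -336
f: translate: b→12 (≡-12 mod 24), so (12,-12,10)→(12,12,10)
f: flip: (12,12,10)→(10,-12,12)
f: translate: b→8 (≡-12 mod 20), so (10,-12,12)→(10,8,10)
f: reduced (well bottom): (10,8,10) with a≤c, −a<b≤a
g: flip: (370,132,12)→(12,-132,370)
g: translate: b→12 (≡-132 mod 24), so (12,-132,370)→(12,12,10)
g: flip: (12,12,10)→(10,-12,12)
g: translate: b→8 (≡-12 mod 20), so (10,-12,12)→(10,8,10)
g: reduced (well bottom): (10,8,10) with a≤c, −a<b≤a
reduced forms (10, 8, 10) vs (10, 8, 10) ⇒ equivalent

yes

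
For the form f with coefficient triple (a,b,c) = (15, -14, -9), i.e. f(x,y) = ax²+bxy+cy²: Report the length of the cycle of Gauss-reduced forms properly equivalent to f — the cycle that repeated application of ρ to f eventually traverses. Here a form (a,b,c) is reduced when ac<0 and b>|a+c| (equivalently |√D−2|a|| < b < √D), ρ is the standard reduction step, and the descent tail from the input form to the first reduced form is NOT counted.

D = 736, ⌊√D⌋ = 27
descent: ρ → (-9,14,15)  [lands on river]
river: ρ → (15,16,-8)
river: ρ → (-8,16,15)
river: ρ → (15,14,-9)
river: ρ → (-9,22,7)
river: ρ → (7,20,-12)
river: ρ → (-12,4,15)
river: ρ → (15,26,-1)
river: ρ → (-1,26,15)
river: ρ → (15,4,-12)
river: ρ → (-12,20,7)
river: ρ → (7,22,-9)
ρ-cycle length = 12 (tail of 1 descent step not counted)

12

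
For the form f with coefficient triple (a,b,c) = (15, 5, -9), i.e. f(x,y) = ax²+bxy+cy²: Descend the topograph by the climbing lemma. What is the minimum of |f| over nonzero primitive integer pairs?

descent: ρ → (-9,13,11)  [lands on river]
river: ρ → (11,9,-11)
river: ρ → (-11,13,9)
river: ρ → (9,23,-1)
river: ρ → (-1,23,9)
river: ρ → (9,13,-11)
river: ρ → (-11,9,11)
river: ρ → (11,13,-9)
river: ρ → (-9,23,1)
river: ρ → (1,23,-9)
closes: descent 1, river 10
min |a| on river = 1

1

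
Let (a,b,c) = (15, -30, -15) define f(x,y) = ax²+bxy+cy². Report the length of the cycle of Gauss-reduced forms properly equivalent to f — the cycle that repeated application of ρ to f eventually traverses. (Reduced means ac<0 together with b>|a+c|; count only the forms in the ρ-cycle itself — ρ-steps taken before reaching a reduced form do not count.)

D = 1800, ⌊√D⌋ = 42
descent: ρ → (-15,30,15)  [lands on river]
river: ρ → (15,30,-15)
ρ-cycle length = 2 (tail of 1 descent step not counted)

2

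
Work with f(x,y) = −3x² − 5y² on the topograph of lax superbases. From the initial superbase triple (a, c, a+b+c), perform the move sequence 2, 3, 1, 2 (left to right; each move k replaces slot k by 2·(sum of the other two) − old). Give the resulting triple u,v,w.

start (-3,-5,-8) = (f(1,0),f(0,1),f(1,1))
replace slot 2: 2·((-3)+(-8)) − (-5) = -17 → (-3,-17,-8)
replace slot 3: 2·((-3)+(-17)) − (-8) = -32 → (-3,-17,-32)
replace slot 1: 2·((-17)+(-32)) − (-3) = -95 → (-95,-17,-32)
replace slot 2: 2·((-95)+(-32)) − (-17) = -237 → (-95,-237,-32)

-95,-237,-32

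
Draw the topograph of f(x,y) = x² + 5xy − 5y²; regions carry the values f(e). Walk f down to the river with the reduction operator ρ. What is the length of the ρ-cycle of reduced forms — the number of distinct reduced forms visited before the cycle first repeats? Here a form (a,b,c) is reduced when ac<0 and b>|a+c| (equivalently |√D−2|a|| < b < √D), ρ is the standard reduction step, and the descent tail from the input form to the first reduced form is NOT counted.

D = 45, ⌊√D⌋ = 6
river: ρ → (-5,5,1)
river: ρ → (1,5,-5)
ρ-cycle length = 2 (tail of 0 descent steps not counted)

2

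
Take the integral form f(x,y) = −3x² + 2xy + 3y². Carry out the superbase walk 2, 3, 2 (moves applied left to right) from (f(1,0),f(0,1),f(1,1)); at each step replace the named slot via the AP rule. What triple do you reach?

start (-3,3,2) = (f(1,0),f(0,1),f(1,1))
replace slot 2: 2·((-3)+2) − 3 = -5 → (-3,-5,2)
replace slot 3: 2·((-3)+(-5)) − 2 = -18 → (-3,-5,-18)
replace slot 2: 2·((-3)+(-18)) − (-5) = -37 → (-3,-37,-18)

-3,-37,-18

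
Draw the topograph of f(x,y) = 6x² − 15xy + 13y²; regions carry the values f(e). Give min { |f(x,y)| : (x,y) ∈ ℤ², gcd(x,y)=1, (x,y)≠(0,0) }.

translate: b→-3 (≡-15 mod 12), so (6,-15,13)→(6,-3,4)
flip: (6,-3,4)→(4,3,6)
reduced (well bottom): (4,3,6) with a≤c, −a<b≤a
well minimum = a = 4

4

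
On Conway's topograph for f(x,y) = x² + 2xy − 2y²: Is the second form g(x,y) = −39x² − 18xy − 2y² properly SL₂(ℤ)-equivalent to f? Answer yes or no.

D₁ = 12, D₂ = 12
river cycle of f (length 2): (-2, 2, 1), (1, 2, -2)
river cycle of g (length 2): (-2, 2, 1), (1, 2, -2)
cycles coincide ⇒ equivalent

yes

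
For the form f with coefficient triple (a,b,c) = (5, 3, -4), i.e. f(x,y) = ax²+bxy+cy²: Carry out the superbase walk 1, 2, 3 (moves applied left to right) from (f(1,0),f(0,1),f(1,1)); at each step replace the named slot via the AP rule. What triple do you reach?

start (5,-4,4) = (f(1,0),f(0,1),f(1,1))
replace slot 1: 2·((-4)+4) − 5 = -5 → (-5,-4,4)
replace slot 2: 2·((-5)+4) − (-4) = 2 → (-5,2,4)
replace slot 3: 2·((-5)+2) − 4 = -10 → (-5,2,-10)

-5,2,-10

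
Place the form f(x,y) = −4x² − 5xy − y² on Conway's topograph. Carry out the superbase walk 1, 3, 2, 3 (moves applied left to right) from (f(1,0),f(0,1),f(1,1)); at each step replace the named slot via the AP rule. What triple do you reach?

start (-4,-1,-10) = (f(1,0),f(0,1),f(1,1))
replace slot 1: 2·((-1)+(-10)) − (-4) = -18 → (-18,-1,-10)
replace slot 3: 2·((-18)+(-1)) − (-10) = -28 → (-18,-1,-28)
replace slot 2: 2·((-18)+(-28)) − (-1) = -91 → (-18,-91,-28)
replace slot 3: 2·((-18)+(-91)) − (-28) = -190 → (-18,-91,-190)

-18,-91,-190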